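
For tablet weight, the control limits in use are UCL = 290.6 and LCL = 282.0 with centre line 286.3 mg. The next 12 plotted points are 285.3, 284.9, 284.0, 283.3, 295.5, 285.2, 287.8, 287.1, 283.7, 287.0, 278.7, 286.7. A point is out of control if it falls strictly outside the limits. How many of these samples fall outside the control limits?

Compare each point to [282.0, 290.6]: sample 5 = 295.5 > UCL; sample 11 = 278.7 < LCL.

2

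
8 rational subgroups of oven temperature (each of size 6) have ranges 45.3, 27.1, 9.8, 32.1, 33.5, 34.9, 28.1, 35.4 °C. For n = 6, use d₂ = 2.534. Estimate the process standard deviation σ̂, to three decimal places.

R̄ = (45.3 + 27.1 + 9.8 + 32.1 + 33.5 + 34.9 + 28.1 + 35.4) / 8 = 30.7750
σ̂ = R̄ / d₂ = 30.7750 / 2.534 = 12.1448

12.145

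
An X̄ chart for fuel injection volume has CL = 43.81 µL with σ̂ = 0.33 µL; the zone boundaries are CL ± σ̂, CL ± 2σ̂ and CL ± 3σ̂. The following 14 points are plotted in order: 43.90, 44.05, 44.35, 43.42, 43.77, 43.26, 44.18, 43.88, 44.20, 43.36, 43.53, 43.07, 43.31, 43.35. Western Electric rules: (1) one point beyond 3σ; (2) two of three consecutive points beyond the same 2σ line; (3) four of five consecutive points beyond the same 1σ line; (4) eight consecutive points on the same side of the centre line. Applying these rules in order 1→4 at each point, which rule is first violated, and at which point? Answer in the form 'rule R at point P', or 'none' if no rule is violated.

Zone of each point (C = within 1σ̂, B = 1σ̂–2σ̂, A = 2σ̂–3σ̂, * = beyond 3σ̂; sign = side of CL): 1:+C, 2:+C, 3:+B, 4:-B, 5:-C, 6:-B, 7:+B, 8:+C, 9:+B, 10:-B, 11:-C, 12:-A, 13:-B, 14:-B
Rule 3 (four of five consecutive points beyond the same 1σ limit) is satisfied at point 14.

rule 3 at point 14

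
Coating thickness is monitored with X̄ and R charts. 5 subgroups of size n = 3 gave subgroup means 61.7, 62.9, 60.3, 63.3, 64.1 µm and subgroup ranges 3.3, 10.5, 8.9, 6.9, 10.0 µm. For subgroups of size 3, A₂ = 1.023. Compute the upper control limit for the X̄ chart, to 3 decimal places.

70.562

X̄̄ = (61.7 + 62.9 + 60.3 + 63.3 + 64.1) / 5 = 312.3000 / 5 = 62.4600
R̄ = (3.3 + 10.5 + 8.9 + 6.9 + 10.0) / 5 = 39.6000 / 5 = 7.9200
UCL = X̄̄ + A₂·R̄ = 62.4600 + 1.023 × 7.9200 = 70.5622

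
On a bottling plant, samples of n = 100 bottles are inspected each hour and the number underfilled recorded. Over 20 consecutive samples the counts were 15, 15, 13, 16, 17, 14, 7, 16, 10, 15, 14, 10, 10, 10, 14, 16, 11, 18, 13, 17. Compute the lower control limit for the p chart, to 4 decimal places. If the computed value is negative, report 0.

0.0328

p̄ = Σdᵢ / (k·n) = 271 / (20 × 100) = 0.13550
LCL = p̄ − 3·√(p̄(1−p̄)/n) = 0.13550 − 3 × 0.03423 = 0.03282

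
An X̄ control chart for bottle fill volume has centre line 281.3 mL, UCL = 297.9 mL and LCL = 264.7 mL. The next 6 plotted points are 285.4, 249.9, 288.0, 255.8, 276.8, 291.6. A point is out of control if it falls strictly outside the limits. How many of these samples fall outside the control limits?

Compare each point to [264.7, 297.9]: sample 2 = 249.9 < LCL; sample 4 = 255.8 < LCL.

2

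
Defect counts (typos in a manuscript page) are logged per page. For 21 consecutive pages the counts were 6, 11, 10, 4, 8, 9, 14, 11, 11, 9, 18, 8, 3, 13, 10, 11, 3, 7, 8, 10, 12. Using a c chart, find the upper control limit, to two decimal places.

18.50

c̄ = (6 + 11 + 10 + 4 + 8 + 9 + 14 + 11 + 11 + 9 + 18 + 8 + 3 + 13 + 10 + 11 + 3 + 7 + 8 + 10 + 12) / 21 = 196 / 21 = 9.3333
UCL = c̄ + 3√c̄ = 9.3333 + 3 × √9.3333 = 9.3333 + 3 × 3.0551 = 18.4985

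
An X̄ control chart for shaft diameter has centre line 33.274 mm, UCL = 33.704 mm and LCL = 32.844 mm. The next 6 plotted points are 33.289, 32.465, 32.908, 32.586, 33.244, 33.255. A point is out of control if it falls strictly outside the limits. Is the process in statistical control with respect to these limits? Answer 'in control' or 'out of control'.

out of control

Compare each point to [32.844, 33.704]: sample 2 = 32.465 < LCL; sample 4 = 32.586 < LCL.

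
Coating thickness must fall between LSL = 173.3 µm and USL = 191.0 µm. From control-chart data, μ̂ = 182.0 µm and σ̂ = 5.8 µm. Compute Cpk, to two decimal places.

0.50

Cpu = (USL − μ̂) / (3σ̂) = (191.0 − 182.0) / (3 × 5.8) = 0.5172; Cpl = (μ̂ − LSL) / (3σ̂) = (182.0 − 173.3) / (3 × 5.8) = 0.5000; Cpk = min(Cpu, Cpl) = 0.5000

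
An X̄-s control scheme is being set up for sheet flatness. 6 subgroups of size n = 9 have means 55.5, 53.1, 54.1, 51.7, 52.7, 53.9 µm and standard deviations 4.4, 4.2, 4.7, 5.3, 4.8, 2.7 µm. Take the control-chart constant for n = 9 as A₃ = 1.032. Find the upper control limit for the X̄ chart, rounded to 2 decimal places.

57.99

X̄̄ = (55.5 + 53.1 + 54.1 + 51.7 + 52.7 + 53.9) / 6 = 53.5000
s̄ = (4.4 + 4.2 + 4.7 + 5.3 + 4.8 + 2.7) / 6 = 4.3500
UCL = X̄̄ + A₃·s̄ = 53.5000 + 1.032 × 4.3500 = 57.9892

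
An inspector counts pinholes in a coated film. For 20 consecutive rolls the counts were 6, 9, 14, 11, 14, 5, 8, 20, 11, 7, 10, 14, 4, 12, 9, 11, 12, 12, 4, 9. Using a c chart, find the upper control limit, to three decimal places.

19.634

c̄ = (6 + 9 + 14 + 11 + 14 + 5 + 8 + 20 + 11 + 7 + 10 + 14 + 4 + 12 + 9 + 11 + 12 + 12 + 4 + 9) / 20 = 202 / 20 = 10.1000
UCL = c̄ + 3√c̄ = 10.1000 + 3 × √10.1000 = 10.1000 + 3 × 3.1780 = 19.6341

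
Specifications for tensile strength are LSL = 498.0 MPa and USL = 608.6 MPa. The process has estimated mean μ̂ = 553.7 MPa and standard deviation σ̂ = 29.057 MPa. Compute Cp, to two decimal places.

Cp = (USL − LSL) / (6σ̂) = (608.6 − 498.0) / (6 × 29.057) = 110.6000 / 174.3420 = 0.6344

0.63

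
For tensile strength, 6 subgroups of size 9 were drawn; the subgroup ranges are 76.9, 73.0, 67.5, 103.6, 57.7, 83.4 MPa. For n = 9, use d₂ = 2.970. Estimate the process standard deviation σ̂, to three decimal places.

R̄ = (76.9 + 73.0 + 67.5 + 103.6 + 57.7 + 83.4) / 6 = 77.0167
σ̂ = R̄ / d₂ = 77.0167 / 2.970 = 25.9315

25.932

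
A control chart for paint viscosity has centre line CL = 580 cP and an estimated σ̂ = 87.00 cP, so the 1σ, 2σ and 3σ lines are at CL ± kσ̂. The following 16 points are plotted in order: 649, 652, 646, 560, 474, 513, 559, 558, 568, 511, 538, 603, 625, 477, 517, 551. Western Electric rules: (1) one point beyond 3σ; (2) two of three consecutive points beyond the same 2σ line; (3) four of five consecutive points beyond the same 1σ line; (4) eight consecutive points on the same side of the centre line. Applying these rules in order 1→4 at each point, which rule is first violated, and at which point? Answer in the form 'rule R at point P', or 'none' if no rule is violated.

rule 4 at point 11

Zone of each point (C = within 1σ̂, B = 1σ̂–2σ̂, A = 2σ̂–3σ̂, * = beyond 3σ̂; sign = side of CL): 1:+C, 2:+C, 3:+C, 4:-C, 5:-B, 6:-C, 7:-C, 8:-C, 9:-C, 10:-C, 11:-C, 12:+C, 13:+C, 14:-B, 15:-C, 16:-C
Rule 4 (eight consecutive points on the same side of the centre line) is satisfied at point 11.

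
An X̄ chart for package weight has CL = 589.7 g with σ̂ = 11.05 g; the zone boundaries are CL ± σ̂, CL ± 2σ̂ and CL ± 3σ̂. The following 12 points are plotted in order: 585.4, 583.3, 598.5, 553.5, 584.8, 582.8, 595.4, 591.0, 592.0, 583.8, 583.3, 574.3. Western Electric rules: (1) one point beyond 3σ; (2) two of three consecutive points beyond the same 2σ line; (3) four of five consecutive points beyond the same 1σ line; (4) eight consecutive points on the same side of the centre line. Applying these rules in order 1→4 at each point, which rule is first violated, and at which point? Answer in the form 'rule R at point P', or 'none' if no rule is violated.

Zone of each point (C = within 1σ̂, B = 1σ̂–2σ̂, A = 2σ̂–3σ̂, * = beyond 3σ̂; sign = side of CL): 1:-C, 2:-C, 3:+C, 4:-*, 5:-C, 6:-C, 7:+C, 8:+C, 9:+C, 10:-C, 11:-C, 12:-B
Rule 1 (one point beyond the 3σ limits) is satisfied at point 4.

rule 1 at point 4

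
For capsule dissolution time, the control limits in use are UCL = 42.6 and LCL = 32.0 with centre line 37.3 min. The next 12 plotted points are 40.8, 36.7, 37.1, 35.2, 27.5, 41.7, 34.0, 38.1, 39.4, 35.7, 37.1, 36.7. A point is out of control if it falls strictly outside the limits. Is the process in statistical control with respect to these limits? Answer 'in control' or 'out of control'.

out of control

Compare each point to [32.0, 42.6]: sample 5 = 27.5 < LCL.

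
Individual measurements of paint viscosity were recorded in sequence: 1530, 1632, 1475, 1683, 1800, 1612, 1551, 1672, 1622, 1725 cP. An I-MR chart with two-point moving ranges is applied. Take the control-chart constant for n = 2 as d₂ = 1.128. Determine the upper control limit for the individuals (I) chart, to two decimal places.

X̄ = (1530 + 1632 + 1475 + 1683 + 1800 + 1612 + 1551 + 1672 + 1622 + 1725) / 10 = 1630.2000
Moving ranges: 102, 157, 208, 117, 188, 61, 121, 50, 103; M̄R̄ = 1107.0000 / 9 = 123.0000
UCL = X̄ + 3·M̄R̄/d₂ = 1630.2000 + 3 × 123.0000 / 1.128 = 1957.3277

1957.33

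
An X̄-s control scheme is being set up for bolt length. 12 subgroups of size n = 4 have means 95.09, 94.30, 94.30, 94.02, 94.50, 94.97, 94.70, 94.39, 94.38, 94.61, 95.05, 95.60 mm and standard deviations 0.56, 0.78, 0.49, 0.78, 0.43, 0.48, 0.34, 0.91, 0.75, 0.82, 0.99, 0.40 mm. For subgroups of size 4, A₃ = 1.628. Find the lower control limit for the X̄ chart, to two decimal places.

X̄̄ = (95.09 + 94.30 + 94.30 + 94.02 + 94.50 + 94.97 + 94.70 + 94.39 + 94.38 + 94.61 + 95.05 + 95.60) / 12 = 94.6592
s̄ = (0.56 + 0.78 + 0.49 + 0.78 + 0.43 + 0.48 + 0.34 + 0.91 + 0.75 + 0.82 + 0.99 + 0.40) / 12 = 0.6442
LCL = X̄̄ − A₃·s̄ = 94.6592 − 1.628 × 0.6442 = 93.6105

93.61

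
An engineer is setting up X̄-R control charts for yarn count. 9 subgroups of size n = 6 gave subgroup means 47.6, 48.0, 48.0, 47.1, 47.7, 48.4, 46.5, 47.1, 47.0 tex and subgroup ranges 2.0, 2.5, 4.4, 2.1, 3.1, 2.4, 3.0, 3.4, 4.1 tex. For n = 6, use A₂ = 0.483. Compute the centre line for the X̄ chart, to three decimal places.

X̄̄ = (47.6 + 48.0 + 48.0 + 47.1 + 47.7 + 48.4 + 46.5 + 47.1 + 47.0) / 9 = 427.4000 / 9 = 47.4889
CL = X̄̄ = 47.4889

47.489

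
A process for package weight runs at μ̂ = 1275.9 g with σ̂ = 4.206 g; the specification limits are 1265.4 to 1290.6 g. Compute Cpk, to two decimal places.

0.83

Cpu = (USL − μ̂) / (3σ̂) = (1290.6 − 1275.9) / (3 × 4.206) = 1.1650; Cpl = (μ̂ − LSL) / (3σ̂) = (1275.9 − 1265.4) / (3 × 4.206) = 0.8321; Cpk = min(Cpu, Cpl) = 0.8321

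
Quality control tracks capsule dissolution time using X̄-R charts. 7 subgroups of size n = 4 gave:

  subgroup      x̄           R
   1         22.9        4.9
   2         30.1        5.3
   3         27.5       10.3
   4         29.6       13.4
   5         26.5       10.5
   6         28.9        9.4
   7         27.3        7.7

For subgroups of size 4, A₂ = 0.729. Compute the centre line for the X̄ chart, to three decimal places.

27.543

X̄̄ = (22.9 + 30.1 + 27.5 + 29.6 + 26.5 + 28.9 + 27.3) / 7 = 192.8000 / 7 = 27.5429
CL = X̄̄ = 27.5429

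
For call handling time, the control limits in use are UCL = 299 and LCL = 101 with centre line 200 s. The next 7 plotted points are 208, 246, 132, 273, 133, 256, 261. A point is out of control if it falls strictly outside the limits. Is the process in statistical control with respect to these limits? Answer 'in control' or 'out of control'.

in control

All 7 points lie within [101, 299].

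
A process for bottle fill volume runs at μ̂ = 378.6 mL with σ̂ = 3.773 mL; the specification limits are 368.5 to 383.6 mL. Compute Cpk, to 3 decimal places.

Cpu = (USL − μ̂) / (3σ̂) = (383.6 − 378.6) / (3 × 3.773) = 0.4417; Cpl = (μ̂ − LSL) / (3σ̂) = (378.6 − 368.5) / (3 × 3.773) = 0.8923; Cpk = min(Cpu, Cpl) = 0.4417

0.442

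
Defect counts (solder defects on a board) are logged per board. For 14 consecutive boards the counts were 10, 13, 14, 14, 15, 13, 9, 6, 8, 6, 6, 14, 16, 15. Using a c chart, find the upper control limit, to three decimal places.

21.467

c̄ = (10 + 13 + 14 + 14 + 15 + 13 + 9 + 6 + 8 + 6 + 6 + 14 + 16 + 15) / 14 = 159 / 14 = 11.3571
UCL = c̄ + 3√c̄ = 11.3571 + 3 × √11.3571 = 11.3571 + 3 × 3.3700 = 21.4673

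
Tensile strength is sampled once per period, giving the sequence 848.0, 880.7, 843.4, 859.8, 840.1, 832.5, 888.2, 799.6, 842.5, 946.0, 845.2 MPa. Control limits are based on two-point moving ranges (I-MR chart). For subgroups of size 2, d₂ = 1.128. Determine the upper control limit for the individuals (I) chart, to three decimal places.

991.271

X̄ = (848.0 + 880.7 + 843.4 + 859.8 + 840.1 + 832.5 + 888.2 + 799.6 + 842.5 + 946.0 + 845.2) / 11 = 856.9091
Moving ranges: 32.7, 37.3, 16.4, 19.7, 7.6, 55.7, 88.6, 42.9, 103.5, 100.8; M̄R̄ = 505.2000 / 10 = 50.5200
UCL = X̄ + 3·M̄R̄/d₂ = 856.9091 + 3 × 50.5200 / 1.128 = 991.2708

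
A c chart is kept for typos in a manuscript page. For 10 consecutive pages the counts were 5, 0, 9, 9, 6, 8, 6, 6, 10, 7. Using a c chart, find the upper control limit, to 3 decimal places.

c̄ = (5 + 0 + 9 + 9 + 6 + 8 + 6 + 6 + 10 + 7) / 10 = 66 / 10 = 6.6000
UCL = c̄ + 3√c̄ = 6.6000 + 3 × √6.6000 = 6.6000 + 3 × 2.5690 = 14.3071

14.307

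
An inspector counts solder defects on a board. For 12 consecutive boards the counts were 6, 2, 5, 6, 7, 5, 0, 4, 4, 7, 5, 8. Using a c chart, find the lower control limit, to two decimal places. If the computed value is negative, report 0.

c̄ = (6 + 2 + 5 + 6 + 7 + 5 + 0 + 4 + 4 + 7 + 5 + 8) / 12 = 59 / 12 = 4.9167
LCL = c̄ − 3√c̄ = 4.9167 − 3 × 2.2174 = -1.7354 → 0 (cannot be negative)

0.00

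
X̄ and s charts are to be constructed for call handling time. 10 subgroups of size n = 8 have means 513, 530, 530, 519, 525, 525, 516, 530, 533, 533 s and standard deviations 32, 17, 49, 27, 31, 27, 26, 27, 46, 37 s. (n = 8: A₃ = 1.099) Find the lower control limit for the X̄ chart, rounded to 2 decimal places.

490.34

X̄̄ = (513 + 530 + 530 + 519 + 525 + 525 + 516 + 530 + 533 + 533) / 10 = 525.4000
s̄ = (32 + 17 + 49 + 27 + 31 + 27 + 26 + 27 + 46 + 37) / 10 = 31.9000
LCL = X̄̄ − A₃·s̄ = 525.4000 − 1.099 × 31.9000 = 490.3419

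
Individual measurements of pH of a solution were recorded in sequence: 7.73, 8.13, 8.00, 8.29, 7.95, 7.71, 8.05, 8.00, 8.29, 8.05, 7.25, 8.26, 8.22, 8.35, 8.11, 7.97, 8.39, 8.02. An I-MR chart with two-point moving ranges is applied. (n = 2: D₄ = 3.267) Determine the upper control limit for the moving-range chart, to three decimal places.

Moving ranges: 0.40, 0.13, 0.29, 0.34, 0.24, 0.34, 0.05, 0.29, 0.24, 0.80, 1.01, 0.04, 0.13, 0.24, 0.14, 0.42, 0.37; M̄R̄ = 5.4700 / 17 = 0.3218
UCL_MR = D₄·M̄R̄ = 3.267 × 0.3218 = 1.0512

1.051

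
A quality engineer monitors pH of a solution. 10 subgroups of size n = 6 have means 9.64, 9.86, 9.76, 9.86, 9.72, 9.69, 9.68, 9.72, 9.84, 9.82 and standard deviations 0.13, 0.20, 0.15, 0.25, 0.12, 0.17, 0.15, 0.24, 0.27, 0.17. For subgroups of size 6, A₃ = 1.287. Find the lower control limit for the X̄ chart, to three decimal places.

9.521

X̄̄ = (9.64 + 9.86 + 9.76 + 9.86 + 9.72 + 9.69 + 9.68 + 9.72 + 9.84 + 9.82) / 10 = 9.7590
s̄ = (0.13 + 0.20 + 0.15 + 0.25 + 0.12 + 0.17 + 0.15 + 0.24 + 0.27 + 0.17) / 10 = 0.1850
LCL = X̄̄ − A₃·s̄ = 9.7590 − 1.287 × 0.1850 = 9.5209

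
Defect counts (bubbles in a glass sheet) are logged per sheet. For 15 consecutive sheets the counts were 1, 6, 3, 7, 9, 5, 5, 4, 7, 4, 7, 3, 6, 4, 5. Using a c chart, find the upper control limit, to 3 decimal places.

c̄ = (1 + 6 + 3 + 7 + 9 + 5 + 5 + 4 + 7 + 4 + 7 + 3 + 6 + 4 + 5) / 15 = 76 / 15 = 5.0667
UCL = c̄ + 3√c̄ = 5.0667 + 3 × √5.0667 = 5.0667 + 3 × 2.2509 = 11.8194

11.819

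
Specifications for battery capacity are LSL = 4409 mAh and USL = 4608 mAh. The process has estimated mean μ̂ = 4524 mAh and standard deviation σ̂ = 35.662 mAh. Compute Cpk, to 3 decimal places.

0.785

Cpu = (USL − μ̂) / (3σ̂) = (4608 − 4524) / (3 × 35.662) = 0.7851; Cpl = (μ̂ − LSL) / (3σ̂) = (4524 − 4409) / (3 × 35.662) = 1.0749; Cpk = min(Cpu, Cpl) = 0.7851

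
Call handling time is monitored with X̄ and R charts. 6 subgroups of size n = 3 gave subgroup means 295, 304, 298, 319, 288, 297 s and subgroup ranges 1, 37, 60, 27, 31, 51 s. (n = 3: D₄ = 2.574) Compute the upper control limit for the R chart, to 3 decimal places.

R̄ = (1 + 37 + 60 + 27 + 31 + 51) / 6 = 207.0000 / 6 = 34.5000
UCL_R = D₄·R̄ = 2.574 × 34.5000 = 88.8030

88.803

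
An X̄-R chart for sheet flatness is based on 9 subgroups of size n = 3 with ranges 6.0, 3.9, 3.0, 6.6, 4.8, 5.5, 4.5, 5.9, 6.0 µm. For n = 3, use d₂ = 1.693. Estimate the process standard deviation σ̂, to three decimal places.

3.032

R̄ = (6.0 + 3.9 + 3.0 + 6.6 + 4.8 + 5.5 + 4.5 + 5.9 + 6.0) / 9 = 5.1333
σ̂ = R̄ / d₂ = 5.1333 / 1.693 = 3.0321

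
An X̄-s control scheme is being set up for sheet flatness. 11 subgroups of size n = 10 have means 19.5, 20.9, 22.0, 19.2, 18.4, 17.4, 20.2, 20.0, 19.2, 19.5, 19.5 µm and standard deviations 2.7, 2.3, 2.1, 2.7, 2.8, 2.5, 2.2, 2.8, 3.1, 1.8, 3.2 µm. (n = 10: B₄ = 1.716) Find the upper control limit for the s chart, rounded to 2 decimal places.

4.40

s̄ = (2.7 + 2.3 + 2.1 + 2.7 + 2.8 + 2.5 + 2.2 + 2.8 + 3.1 + 1.8 + 3.2) / 11 = 2.5636
UCL_s = B₄·s̄ = 1.716 × 2.5636 = 4.3992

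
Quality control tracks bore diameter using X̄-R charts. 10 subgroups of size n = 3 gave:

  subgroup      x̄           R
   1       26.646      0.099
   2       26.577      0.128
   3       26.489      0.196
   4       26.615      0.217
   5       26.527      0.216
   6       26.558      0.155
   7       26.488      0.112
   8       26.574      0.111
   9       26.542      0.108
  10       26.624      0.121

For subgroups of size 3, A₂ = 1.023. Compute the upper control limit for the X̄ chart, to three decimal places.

X̄̄ = (26.646 + 26.577 + 26.489 + 26.615 + 26.527 + 26.558 + 26.488 + 26.574 + 26.542 + 26.624) / 10 = 265.6400 / 10 = 26.5640
R̄ = (0.099 + 0.128 + 0.196 + 0.217 + 0.216 + 0.155 + 0.112 + 0.111 + 0.108 + 0.121) / 10 = 1.4630 / 10 = 0.1463
UCL = X̄̄ + A₂·R̄ = 26.5640 + 1.023 × 0.1463 = 26.7137

26.714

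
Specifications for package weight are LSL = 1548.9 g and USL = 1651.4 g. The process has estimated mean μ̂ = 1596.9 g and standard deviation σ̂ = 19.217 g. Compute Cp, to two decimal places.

0.89

Cp = (USL − LSL) / (6σ̂) = (1651.4 − 1548.9) / (6 × 19.217) = 102.5000 / 115.3020 = 0.8890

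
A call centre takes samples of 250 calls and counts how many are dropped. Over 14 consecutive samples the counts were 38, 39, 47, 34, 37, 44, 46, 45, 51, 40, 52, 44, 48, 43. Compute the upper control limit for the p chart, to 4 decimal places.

p̄ = Σdᵢ / (k·n) = 608 / (14 × 250) = 0.17371
UCL = p̄ + 3·√(p̄(1−p̄)/n) = 0.17371 + 3 × √(0.17371×0.82629/250) = 0.17371 + 3 × 0.02396 = 0.24560

0.2456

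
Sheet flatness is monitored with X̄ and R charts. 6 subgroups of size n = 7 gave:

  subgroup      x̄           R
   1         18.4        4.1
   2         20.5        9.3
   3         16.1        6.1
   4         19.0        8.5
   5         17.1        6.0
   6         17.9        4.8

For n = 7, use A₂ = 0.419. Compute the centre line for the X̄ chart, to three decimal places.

X̄̄ = (18.4 + 20.5 + 16.1 + 19.0 + 17.1 + 17.9) / 6 = 109.0000 / 6 = 18.1667
CL = X̄̄ = 18.1667

18.167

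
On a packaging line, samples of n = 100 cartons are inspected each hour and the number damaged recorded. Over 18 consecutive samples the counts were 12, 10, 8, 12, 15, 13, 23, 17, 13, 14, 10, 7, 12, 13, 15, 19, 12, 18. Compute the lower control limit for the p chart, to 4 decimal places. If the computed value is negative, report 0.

0.0325

p̄ = Σdᵢ / (k·n) = 243 / (18 × 100) = 0.13500
LCL = p̄ − 3·√(p̄(1−p̄)/n) = 0.13500 − 3 × 0.03417 = 0.03248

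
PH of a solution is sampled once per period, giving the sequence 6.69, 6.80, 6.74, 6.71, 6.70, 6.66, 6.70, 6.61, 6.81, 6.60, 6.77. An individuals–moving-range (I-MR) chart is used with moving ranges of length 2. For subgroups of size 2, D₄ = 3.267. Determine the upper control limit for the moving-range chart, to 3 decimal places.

0.314

Moving ranges: 0.11, 0.06, 0.03, 0.01, 0.04, 0.04, 0.09, 0.20, 0.21, 0.17; M̄R̄ = 0.9600 / 10 = 0.0960
UCL_MR = D₄·M̄R̄ = 3.267 × 0.0960 = 0.3136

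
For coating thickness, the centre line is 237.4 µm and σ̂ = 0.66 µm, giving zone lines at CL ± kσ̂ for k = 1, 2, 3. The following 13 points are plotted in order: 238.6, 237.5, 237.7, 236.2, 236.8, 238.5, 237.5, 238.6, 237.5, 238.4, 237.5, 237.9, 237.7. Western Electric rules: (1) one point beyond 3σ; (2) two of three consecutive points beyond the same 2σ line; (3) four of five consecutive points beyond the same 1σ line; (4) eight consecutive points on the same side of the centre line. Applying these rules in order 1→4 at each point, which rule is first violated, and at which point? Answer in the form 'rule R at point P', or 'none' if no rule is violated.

rule 4 at point 13

Zone of each point (C = within 1σ̂, B = 1σ̂–2σ̂, A = 2σ̂–3σ̂, * = beyond 3σ̂; sign = side of CL): 1:+B, 2:+C, 3:+C, 4:-B, 5:-C, 6:+B, 7:+C, 8:+B, 9:+C, 10:+B, 11:+C, 12:+C, 13:+C
Rule 4 (eight consecutive points on the same side of the centre line) is satisfied at point 13.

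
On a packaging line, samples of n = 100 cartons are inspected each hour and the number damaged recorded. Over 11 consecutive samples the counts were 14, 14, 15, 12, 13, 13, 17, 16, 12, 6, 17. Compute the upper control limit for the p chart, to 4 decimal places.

p̄ = Σdᵢ / (k·n) = 149 / (11 × 100) = 0.13545
UCL = p̄ + 3·√(p̄(1−p̄)/n) = 0.13545 + 3 × √(0.13545×0.86455/100) = 0.13545 + 3 × 0.03422 = 0.23812

0.2381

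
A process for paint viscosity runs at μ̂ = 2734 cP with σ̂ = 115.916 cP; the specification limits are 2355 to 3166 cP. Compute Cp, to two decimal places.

1.17

Cp = (USL − LSL) / (6σ̂) = (3166 − 2355) / (6 × 115.916) = 811.0000 / 695.4960 = 1.1661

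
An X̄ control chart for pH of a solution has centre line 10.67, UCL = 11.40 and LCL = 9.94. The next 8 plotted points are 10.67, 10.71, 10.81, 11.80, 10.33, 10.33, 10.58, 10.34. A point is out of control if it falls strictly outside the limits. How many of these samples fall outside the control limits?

1

Compare each point to [9.94, 11.40]: sample 4 = 11.80 > UCL.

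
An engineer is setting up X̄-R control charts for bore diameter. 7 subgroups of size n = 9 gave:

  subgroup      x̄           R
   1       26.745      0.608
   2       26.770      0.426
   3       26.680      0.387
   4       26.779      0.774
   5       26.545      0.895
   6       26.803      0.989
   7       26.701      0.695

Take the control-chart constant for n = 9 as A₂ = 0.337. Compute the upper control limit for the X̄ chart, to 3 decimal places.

X̄̄ = (26.745 + 26.770 + 26.680 + 26.779 + 26.545 + 26.803 + 26.701) / 7 = 187.0230 / 7 = 26.7176
R̄ = (0.608 + 0.426 + 0.387 + 0.774 + 0.895 + 0.989 + 0.695) / 7 = 4.7740 / 7 = 0.6820
UCL = X̄̄ + A₂·R̄ = 26.7176 + 0.337 × 0.6820 = 26.9474

26.947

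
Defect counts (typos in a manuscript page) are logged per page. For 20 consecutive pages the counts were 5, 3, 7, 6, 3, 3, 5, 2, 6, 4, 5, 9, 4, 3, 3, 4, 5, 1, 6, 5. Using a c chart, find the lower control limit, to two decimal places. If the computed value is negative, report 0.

0.00

c̄ = (5 + 3 + 7 + 6 + 3 + 3 + 5 + 2 + 6 + 4 + 5 + 9 + 4 + 3 + 3 + 4 + 5 + 1 + 6 + 5) / 20 = 89 / 20 = 4.4500
LCL = c̄ − 3√c̄ = 4.4500 − 3 × 2.1095 = -1.8785 → 0 (cannot be negative)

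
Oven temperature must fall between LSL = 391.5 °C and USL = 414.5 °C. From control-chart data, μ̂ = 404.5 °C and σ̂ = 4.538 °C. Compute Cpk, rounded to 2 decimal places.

Cpu = (USL − μ̂) / (3σ̂) = (414.5 − 404.5) / (3 × 4.538) = 0.7345; Cpl = (μ̂ − LSL) / (3σ̂) = (404.5 − 391.5) / (3 × 4.538) = 0.9549; Cpk = min(Cpu, Cpl) = 0.7345

0.73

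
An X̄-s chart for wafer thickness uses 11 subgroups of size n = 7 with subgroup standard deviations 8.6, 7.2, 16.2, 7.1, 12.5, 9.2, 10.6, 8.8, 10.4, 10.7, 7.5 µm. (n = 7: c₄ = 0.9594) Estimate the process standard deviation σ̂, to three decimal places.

10.309

s̄ = (8.6 + 7.2 + 16.2 + 7.1 + 12.5 + 9.2 + 10.6 + 8.8 + 10.4 + 10.7 + 7.5) / 11 = 9.8909
σ̂ = s̄ / c₄ = 9.8909 / 0.9594 = 10.3095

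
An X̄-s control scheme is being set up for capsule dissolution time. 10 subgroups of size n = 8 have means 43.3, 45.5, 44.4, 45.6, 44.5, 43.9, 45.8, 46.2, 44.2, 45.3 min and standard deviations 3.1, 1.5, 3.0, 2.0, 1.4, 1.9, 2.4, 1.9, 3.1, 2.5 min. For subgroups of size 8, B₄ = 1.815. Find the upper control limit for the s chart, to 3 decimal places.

s̄ = (3.1 + 1.5 + 3.0 + 2.0 + 1.4 + 1.9 + 2.4 + 1.9 + 3.1 + 2.5) / 10 = 2.2800
UCL_s = B₄·s̄ = 1.815 × 2.2800 = 4.1382

4.138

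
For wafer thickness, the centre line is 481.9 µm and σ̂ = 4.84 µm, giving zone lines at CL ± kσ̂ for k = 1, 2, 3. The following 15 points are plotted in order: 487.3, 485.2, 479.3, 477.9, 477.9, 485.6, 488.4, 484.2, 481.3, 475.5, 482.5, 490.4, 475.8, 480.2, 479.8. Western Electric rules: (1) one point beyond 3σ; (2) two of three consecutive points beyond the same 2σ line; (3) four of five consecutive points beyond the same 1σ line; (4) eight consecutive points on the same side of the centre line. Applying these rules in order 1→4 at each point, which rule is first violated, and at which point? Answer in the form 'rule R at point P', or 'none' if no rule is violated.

none

Zone of each point (C = within 1σ̂, B = 1σ̂–2σ̂, A = 2σ̂–3σ̂, * = beyond 3σ̂; sign = side of CL): 1:+B, 2:+C, 3:-C, 4:-C, 5:-C, 6:+C, 7:+B, 8:+C, 9:-C, 10:-B, 11:+C, 12:+B, 13:-B, 14:-C, 15:-C
No rule fires across all 15 points.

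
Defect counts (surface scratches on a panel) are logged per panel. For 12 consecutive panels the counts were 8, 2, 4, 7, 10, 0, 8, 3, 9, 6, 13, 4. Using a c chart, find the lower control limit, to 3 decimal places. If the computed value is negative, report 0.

c̄ = (8 + 2 + 4 + 7 + 10 + 0 + 8 + 3 + 9 + 6 + 13 + 4) / 12 = 74 / 12 = 6.1667
LCL = c̄ − 3√c̄ = 6.1667 − 3 × 2.4833 = -1.2832 → 0 (cannot be negative)

0.000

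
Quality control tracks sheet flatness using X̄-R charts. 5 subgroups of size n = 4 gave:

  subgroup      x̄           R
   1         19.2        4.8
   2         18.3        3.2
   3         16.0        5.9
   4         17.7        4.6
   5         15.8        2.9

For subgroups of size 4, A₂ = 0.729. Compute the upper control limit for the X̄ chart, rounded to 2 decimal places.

20.52

X̄̄ = (19.2 + 18.3 + 16.0 + 17.7 + 15.8) / 5 = 87.0000 / 5 = 17.4000
R̄ = (4.8 + 3.2 + 5.9 + 4.6 + 2.9) / 5 = 21.4000 / 5 = 4.2800
UCL = X̄̄ + A₂·R̄ = 17.4000 + 0.729 × 4.2800 = 20.5201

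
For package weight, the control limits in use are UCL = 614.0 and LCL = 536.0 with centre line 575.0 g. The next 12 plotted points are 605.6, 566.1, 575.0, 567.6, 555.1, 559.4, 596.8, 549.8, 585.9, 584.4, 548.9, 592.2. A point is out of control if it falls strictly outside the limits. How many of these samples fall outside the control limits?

All 12 points lie within [536.0, 614.0].

0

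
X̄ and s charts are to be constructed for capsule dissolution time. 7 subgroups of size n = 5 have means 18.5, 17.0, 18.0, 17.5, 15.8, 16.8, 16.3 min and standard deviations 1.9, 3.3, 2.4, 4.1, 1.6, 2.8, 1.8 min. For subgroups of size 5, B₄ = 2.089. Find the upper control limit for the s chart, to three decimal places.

s̄ = (1.9 + 3.3 + 2.4 + 4.1 + 1.6 + 2.8 + 1.8) / 7 = 2.5571
UCL_s = B₄·s̄ = 2.089 × 2.5571 = 5.3419

5.342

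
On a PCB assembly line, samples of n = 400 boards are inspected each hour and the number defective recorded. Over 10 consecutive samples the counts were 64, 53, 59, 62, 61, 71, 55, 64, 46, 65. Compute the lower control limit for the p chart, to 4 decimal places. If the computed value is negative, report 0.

0.0964

p̄ = Σdᵢ / (k·n) = 600 / (10 × 400) = 0.15000
LCL = p̄ − 3·√(p̄(1−p̄)/n) = 0.15000 − 3 × 0.01785 = 0.09644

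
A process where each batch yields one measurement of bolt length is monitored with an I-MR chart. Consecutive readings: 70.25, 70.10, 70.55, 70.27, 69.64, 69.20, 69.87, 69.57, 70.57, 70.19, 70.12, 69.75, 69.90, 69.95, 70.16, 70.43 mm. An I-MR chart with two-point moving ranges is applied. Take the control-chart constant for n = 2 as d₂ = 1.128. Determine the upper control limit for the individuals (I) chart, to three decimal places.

X̄ = (70.25 + 70.10 + 70.55 + 70.27 + 69.64 + 69.20 + 69.87 + 69.57 + 70.57 + 70.19 + 70.12 + 69.75 + 69.90 + 69.95 + 70.16 + 70.43) / 16 = 70.0325
Moving ranges: 0.15, 0.45, 0.28, 0.63, 0.44, 0.67, 0.30, 1.00, 0.38, 0.07, 0.37, 0.15, 0.05, 0.21, 0.27; M̄R̄ = 5.4200 / 15 = 0.3613
UCL = X̄ + 3·M̄R̄/d₂ = 70.0325 + 3 × 0.3613 / 1.128 = 70.9935

70.993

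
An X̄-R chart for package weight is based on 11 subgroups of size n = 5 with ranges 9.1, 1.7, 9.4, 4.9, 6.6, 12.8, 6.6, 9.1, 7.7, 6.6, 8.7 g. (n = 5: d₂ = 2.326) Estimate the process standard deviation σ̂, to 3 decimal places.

R̄ = (9.1 + 1.7 + 9.4 + 4.9 + 6.6 + 12.8 + 6.6 + 9.1 + 7.7 + 6.6 + 8.7) / 11 = 7.5636
σ̂ = R̄ / d₂ = 7.5636 / 2.326 = 3.2518

3.252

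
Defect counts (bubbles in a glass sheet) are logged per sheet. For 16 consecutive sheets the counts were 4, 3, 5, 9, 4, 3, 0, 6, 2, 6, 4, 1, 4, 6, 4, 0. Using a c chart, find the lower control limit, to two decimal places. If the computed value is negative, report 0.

0.00

c̄ = (4 + 3 + 5 + 9 + 4 + 3 + 0 + 6 + 2 + 6 + 4 + 1 + 4 + 6 + 4 + 0) / 16 = 61 / 16 = 3.8125
LCL = c̄ − 3√c̄ = 3.8125 − 3 × 1.9526 = -2.0452 → 0 (cannot be negative)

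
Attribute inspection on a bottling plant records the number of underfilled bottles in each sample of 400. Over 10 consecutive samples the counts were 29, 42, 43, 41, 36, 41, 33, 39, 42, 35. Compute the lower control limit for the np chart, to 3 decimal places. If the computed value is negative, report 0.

20.486

p̄ = Σdᵢ / (k·n) = 381 / (10 × 400) = 0.09525
LCL = np̄ − 3·√(np̄(1−p̄)) = 38.1000 − 3 × 5.8712 = 20.4864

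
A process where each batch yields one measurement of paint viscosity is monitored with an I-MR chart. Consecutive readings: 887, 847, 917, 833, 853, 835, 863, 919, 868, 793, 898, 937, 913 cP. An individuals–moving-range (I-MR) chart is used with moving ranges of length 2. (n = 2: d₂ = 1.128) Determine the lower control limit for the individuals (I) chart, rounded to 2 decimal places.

X̄ = (887 + 847 + 917 + 833 + 853 + 835 + 863 + 919 + 868 + 793 + 898 + 937 + 913) / 13 = 874.0769
Moving ranges: 40, 70, 84, 20, 18, 28, 56, 51, 75, 105, 39, 24; M̄R̄ = 610.0000 / 12 = 50.8333
LCL = X̄ − 3·M̄R̄/d₂ = 874.0769 − 3 × 50.8333 / 1.128 = 738.8819

738.88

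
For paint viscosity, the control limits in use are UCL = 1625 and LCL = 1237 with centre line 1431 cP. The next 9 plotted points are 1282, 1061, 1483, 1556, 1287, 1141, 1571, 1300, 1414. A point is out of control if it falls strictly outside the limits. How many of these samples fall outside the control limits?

2

Compare each point to [1237, 1625]: sample 2 = 1061 < LCL; sample 6 = 1141 < LCL.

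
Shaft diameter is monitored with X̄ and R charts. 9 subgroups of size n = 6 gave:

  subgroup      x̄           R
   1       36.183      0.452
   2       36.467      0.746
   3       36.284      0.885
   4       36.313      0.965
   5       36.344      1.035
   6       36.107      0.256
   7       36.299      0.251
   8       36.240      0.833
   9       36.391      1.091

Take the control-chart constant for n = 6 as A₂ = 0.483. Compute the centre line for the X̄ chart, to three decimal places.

36.292

X̄̄ = (36.183 + 36.467 + 36.284 + 36.313 + 36.344 + 36.107 + 36.299 + 36.240 + 36.391) / 9 = 326.6280 / 9 = 36.2920
CL = X̄̄ = 36.2920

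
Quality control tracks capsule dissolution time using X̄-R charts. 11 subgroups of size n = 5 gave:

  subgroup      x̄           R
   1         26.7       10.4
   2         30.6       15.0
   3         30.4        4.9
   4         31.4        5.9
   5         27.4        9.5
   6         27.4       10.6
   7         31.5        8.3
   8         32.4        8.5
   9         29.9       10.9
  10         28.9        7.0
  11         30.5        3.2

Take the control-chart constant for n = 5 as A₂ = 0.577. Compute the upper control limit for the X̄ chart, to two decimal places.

34.68

X̄̄ = (26.7 + 30.6 + 30.4 + 31.4 + 27.4 + 27.4 + 31.5 + 32.4 + 29.9 + 28.9 + 30.5) / 11 = 327.1000 / 11 = 29.7364
R̄ = (10.4 + 15.0 + 4.9 + 5.9 + 9.5 + 10.6 + 8.3 + 8.5 + 10.9 + 7.0 + 3.2) / 11 = 94.2000 / 11 = 8.5636
UCL = X̄̄ + A₂·R̄ = 29.7364 + 0.577 × 8.5636 = 34.6776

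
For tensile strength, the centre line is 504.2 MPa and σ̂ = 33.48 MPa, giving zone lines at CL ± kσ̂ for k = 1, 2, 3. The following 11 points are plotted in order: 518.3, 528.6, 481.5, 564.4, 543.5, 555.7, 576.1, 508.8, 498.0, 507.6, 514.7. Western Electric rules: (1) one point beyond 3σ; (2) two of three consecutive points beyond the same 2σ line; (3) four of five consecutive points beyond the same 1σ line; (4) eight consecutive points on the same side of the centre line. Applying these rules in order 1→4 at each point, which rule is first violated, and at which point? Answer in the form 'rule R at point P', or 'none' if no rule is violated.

Zone of each point (C = within 1σ̂, B = 1σ̂–2σ̂, A = 2σ̂–3σ̂, * = beyond 3σ̂; sign = side of CL): 1:+C, 2:+C, 3:-C, 4:+B, 5:+B, 6:+B, 7:+A, 8:+C, 9:-C, 10:+C, 11:+C
Rule 3 (four of five consecutive points beyond the same 1σ limit) is satisfied at point 7.

rule 3 at point 7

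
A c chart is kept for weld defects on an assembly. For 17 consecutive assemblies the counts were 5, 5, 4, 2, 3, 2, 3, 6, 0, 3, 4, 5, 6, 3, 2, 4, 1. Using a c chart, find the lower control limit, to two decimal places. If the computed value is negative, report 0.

c̄ = (5 + 5 + 4 + 2 + 3 + 2 + 3 + 6 + 0 + 3 + 4 + 5 + 6 + 3 + 2 + 4 + 1) / 17 = 58 / 17 = 3.4118
LCL = c̄ − 3√c̄ = 3.4118 − 3 × 1.8471 = -2.1295 → 0 (cannot be negative)

0.00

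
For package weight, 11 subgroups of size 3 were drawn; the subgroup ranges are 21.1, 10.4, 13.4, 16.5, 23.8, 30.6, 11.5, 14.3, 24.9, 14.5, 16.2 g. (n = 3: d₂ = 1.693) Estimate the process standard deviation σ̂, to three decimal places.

10.589

R̄ = (21.1 + 10.4 + 13.4 + 16.5 + 23.8 + 30.6 + 11.5 + 14.3 + 24.9 + 14.5 + 16.2) / 11 = 17.9273
σ̂ = R̄ / d₂ = 17.9273 / 1.693 = 10.5891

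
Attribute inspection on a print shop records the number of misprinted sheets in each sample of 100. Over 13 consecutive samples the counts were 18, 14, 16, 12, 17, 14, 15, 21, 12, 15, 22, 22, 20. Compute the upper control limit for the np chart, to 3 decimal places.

27.977

p̄ = Σdᵢ / (k·n) = 218 / (13 × 100) = 0.16769
UCL = np̄ + 3·√(np̄(1−p̄)) = 16.7692 + 3 × √(16.7692×0.83231) = 16.7692 + 3 × 3.7359 = 27.9770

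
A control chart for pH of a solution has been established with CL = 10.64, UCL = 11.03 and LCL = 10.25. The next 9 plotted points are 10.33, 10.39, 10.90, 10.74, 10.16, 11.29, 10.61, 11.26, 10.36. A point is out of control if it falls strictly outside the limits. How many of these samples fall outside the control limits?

Compare each point to [10.25, 11.03]: sample 5 = 10.16 < LCL; sample 6 = 11.29 > UCL; sample 8 = 11.26 > UCL.

3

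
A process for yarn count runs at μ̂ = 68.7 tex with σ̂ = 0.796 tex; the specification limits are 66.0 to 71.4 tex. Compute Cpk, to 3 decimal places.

Cpu = (USL − μ̂) / (3σ̂) = (71.4 − 68.7) / (3 × 0.796) = 1.1307; Cpl = (μ̂ − LSL) / (3σ̂) = (68.7 − 66.0) / (3 × 0.796) = 1.1307; Cpk = min(Cpu, Cpl) = 1.1307

1.131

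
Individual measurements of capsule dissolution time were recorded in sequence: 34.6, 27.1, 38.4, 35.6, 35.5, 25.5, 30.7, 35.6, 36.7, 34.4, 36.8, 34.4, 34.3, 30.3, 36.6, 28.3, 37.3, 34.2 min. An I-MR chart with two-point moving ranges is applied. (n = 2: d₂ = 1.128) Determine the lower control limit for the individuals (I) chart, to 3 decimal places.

X̄ = (34.6 + 27.1 + 38.4 + 35.6 + 35.5 + 25.5 + 30.7 + 35.6 + 36.7 + 34.4 + 36.8 + 34.4 + 34.3 + 30.3 + 36.6 + 28.3 + 37.3 + 34.2) / 18 = 33.6833
Moving ranges: 7.5, 11.3, 2.8, 0.1, 10.0, 5.2, 4.9, 1.1, 2.3, 2.4, 2.4, 0.1, 4.0, 6.3, 8.3, 9.0, 3.1; M̄R̄ = 80.8000 / 17 = 4.7529
LCL = X̄ − 3·M̄R̄/d₂ = 33.6833 − 3 × 4.7529 / 1.128 = 21.0425

21.043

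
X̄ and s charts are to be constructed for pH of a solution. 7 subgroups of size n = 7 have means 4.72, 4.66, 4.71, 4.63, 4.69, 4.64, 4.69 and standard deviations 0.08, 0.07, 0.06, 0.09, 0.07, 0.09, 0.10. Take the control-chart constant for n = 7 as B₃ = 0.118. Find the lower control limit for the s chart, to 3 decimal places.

0.009

s̄ = (0.08 + 0.07 + 0.06 + 0.09 + 0.07 + 0.09 + 0.10) / 7 = 0.0800
LCL_s = B₃·s̄ = 0.118 × 0.0800 = 0.0094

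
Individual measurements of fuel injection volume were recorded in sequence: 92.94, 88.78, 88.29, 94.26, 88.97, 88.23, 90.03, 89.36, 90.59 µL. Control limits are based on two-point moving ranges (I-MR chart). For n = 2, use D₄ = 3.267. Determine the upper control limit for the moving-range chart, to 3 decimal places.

8.310

Moving ranges: 4.16, 0.49, 5.97, 5.29, 0.74, 1.80, 0.67, 1.23; M̄R̄ = 20.3500 / 8 = 2.5438
UCL_MR = D₄·M̄R̄ = 3.267 × 2.5438 = 8.3104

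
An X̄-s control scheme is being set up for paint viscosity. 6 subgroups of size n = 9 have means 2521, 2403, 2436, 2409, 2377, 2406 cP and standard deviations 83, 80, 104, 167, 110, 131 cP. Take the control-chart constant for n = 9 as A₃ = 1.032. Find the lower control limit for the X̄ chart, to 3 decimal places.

2309.233

X̄̄ = (2521 + 2403 + 2436 + 2409 + 2377 + 2406) / 6 = 2425.3333
s̄ = (83 + 80 + 104 + 167 + 110 + 131) / 6 = 112.5000
LCL = X̄̄ − A₃·s̄ = 2425.3333 − 1.032 × 112.5000 = 2309.2333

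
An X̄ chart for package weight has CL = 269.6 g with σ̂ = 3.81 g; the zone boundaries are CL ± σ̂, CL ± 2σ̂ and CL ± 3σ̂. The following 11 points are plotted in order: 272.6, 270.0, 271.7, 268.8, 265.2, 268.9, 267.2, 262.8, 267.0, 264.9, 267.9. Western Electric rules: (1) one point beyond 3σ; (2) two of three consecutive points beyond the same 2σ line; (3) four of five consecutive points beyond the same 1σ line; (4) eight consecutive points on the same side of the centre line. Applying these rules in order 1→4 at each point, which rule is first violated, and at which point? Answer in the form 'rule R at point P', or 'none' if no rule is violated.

Zone of each point (C = within 1σ̂, B = 1σ̂–2σ̂, A = 2σ̂–3σ̂, * = beyond 3σ̂; sign = side of CL): 1:+C, 2:+C, 3:+C, 4:-C, 5:-B, 6:-C, 7:-C, 8:-B, 9:-C, 10:-B, 11:-C
Rule 4 (eight consecutive points on the same side of the centre line) is satisfied at point 11.

rule 4 at point 11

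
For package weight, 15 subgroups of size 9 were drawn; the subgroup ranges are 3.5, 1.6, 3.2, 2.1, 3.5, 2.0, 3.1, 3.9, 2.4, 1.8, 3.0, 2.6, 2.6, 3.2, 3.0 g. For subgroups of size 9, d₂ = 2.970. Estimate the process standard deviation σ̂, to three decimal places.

R̄ = (3.5 + 1.6 + 3.2 + 2.1 + 3.5 + 2.0 + 3.1 + 3.9 + 2.4 + 1.8 + 3.0 + 2.6 + 2.6 + 3.2 + 3.0) / 15 = 2.7667
σ̂ = R̄ / d₂ = 2.7667 / 2.970 = 0.9315

0.932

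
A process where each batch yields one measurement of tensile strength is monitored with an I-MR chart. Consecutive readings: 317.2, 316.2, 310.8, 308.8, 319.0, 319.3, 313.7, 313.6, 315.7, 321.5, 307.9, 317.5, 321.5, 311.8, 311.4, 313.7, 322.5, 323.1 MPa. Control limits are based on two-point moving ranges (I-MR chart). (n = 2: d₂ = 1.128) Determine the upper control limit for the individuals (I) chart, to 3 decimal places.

328.595

X̄ = (317.2 + 316.2 + 310.8 + 308.8 + 319.0 + 319.3 + 313.7 + 313.6 + 315.7 + 321.5 + 307.9 + 317.5 + 321.5 + 311.8 + 311.4 + 313.7 + 322.5 + 323.1) / 18 = 315.8444
Moving ranges: 1.0, 5.4, 2.0, 10.2, 0.3, 5.6, 0.1, 2.1, 5.8, 13.6, 9.6, 4.0, 9.7, 0.4, 2.3, 8.8, 0.6; M̄R̄ = 81.5000 / 17 = 4.7941
UCL = X̄ + 3·M̄R̄/d₂ = 315.8444 + 3 × 4.7941 / 1.128 = 328.5948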